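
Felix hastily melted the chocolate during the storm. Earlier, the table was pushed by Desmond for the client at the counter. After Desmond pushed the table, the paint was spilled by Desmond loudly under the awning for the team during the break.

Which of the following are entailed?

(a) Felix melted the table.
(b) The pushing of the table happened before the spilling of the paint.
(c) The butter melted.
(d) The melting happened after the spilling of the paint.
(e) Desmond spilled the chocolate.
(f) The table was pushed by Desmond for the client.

(b), (f)

(a) Not entailed — Felix melted the chocolate, not the table; the table belongs to the pushing event.
(b) Entailed — the narrative places the pushing before the spilling.
(c) Not entailed — the chocolate is what melted, not the butter.
(d) Not entailed — the narrative doesn't order the spilling relative to the melting.
(e) Not entailed — Desmond spilled the paint, not the chocolate; the chocolate belongs to the melting event.
(f) Entailed — dropping 'at the counter' leaves a sub-description the original still satisfies.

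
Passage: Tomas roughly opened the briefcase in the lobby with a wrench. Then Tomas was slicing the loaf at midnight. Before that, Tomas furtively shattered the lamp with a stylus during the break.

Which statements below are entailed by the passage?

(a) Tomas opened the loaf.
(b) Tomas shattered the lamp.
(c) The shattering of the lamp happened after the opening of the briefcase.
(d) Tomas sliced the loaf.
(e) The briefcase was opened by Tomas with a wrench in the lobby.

(a) Not entailed — Tomas opened the briefcase, not the loaf; the loaf belongs to the slicing event.
(b) Entailed — this follows by dropping conjuncts from the shattering event's description.
(c) Not entailed — the narrative doesn't order the opening relative to the shattering.
(d) Not entailed — 'was slicing' is progressive on an accomplishment; it does not entail the completed 'sliced'.
(e) Entailed — this follows by dropping conjuncts from the opening event's description.

(b), (e)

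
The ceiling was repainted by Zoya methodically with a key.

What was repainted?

the ceiling

'the ceiling' marks the patient of the repainting event.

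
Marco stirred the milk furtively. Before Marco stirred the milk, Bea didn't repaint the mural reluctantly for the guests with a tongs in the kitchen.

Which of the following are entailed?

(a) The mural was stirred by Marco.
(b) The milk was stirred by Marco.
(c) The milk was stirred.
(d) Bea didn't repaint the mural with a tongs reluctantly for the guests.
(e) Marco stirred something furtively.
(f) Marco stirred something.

(b), (c), (e), (f)

(a) Not entailed — Marco stirred the milk, not the mural; the mural belongs to the repainting event.
(b) Entailed — the original entails any weakening of itself; this just drops 'furtively'.
(c) Entailed — every conjunct here is already in the original stirring event.
(d) Not entailed — dropping 'in the kitchen' under negation is not valid — the original leaves open that Bea repainted the mural some other way.
(e) Entailed — generalizing the patient leaves a sub-description the original still satisfies.
(f) Entailed — the original entails any weakening of itself; this just drops 'furtively' and generalizes the patient.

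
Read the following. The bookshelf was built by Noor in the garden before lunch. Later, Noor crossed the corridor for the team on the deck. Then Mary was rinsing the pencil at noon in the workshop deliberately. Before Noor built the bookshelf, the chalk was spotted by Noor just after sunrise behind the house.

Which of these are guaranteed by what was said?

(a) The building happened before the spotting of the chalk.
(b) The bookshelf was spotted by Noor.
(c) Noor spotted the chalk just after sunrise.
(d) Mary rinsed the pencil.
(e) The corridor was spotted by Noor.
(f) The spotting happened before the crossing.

(a) Not entailed — the narrative places the spotting before the building, not after.
(b) Not entailed — Noor spotted the chalk, not the bookshelf; the bookshelf belongs to the building event.
(c) Entailed — dropping 'behind the house' leaves a sub-description the original still satisfies.
(d) Entailed — 'rinse' is an activity; 'was rinsing' entails that some rinsing happened, so 'rinsed' holds.
(e) Not entailed — Noor spotted the chalk, not the corridor; the corridor belongs to the crossing event.
(f) Entailed — the narrative places the spotting before the crossing.

(c), (d), (f)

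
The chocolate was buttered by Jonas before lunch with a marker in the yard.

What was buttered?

'the chocolate' marks the patient of the buttering event.

the chocolate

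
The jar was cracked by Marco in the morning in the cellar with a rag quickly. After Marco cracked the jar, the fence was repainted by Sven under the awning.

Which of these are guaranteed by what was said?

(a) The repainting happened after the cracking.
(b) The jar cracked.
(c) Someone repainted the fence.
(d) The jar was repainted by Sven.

(a), (b), (c)

(a) Entailed — the narrative places the cracking before the repainting.
(b) Entailed — 'Marco cracked the jar' is causative; it entails the inchoative 'the jar cracked'.
(c) Entailed — the original entails any weakening of itself; this just drops 'under the awning' and generalizes the agent.
(d) Not entailed — Sven repainted the fence, not the jar; the jar belongs to the cracking event.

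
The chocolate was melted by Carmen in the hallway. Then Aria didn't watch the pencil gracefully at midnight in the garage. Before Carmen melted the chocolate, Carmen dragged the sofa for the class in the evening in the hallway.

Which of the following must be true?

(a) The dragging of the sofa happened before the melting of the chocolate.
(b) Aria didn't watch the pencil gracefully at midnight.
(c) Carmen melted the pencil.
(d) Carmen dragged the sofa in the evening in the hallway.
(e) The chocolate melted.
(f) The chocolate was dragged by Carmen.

(a) Entailed — the narrative places the dragging before the melting.
(b) Not entailed — dropping 'in the garage' under negation is not valid — the original leaves open that Aria watched the pencil some other way.
(c) Not entailed — Carmen melted the chocolate, not the pencil; the pencil belongs to the watching event.
(d) Entailed — this follows by dropping conjuncts from the dragging event's description.
(e) Entailed — 'Carmen melted the chocolate' is causative; it entails the inchoative 'the chocolate melted'.
(f) Not entailed — Carmen dragged the sofa, not the chocolate; the chocolate belongs to the melting event.

(a), (d), (e)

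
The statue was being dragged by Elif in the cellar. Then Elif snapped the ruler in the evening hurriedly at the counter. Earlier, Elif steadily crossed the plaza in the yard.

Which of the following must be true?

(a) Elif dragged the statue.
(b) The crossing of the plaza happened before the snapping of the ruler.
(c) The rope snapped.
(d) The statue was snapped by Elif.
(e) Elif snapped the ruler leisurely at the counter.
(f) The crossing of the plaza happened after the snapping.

(a) Entailed — 'drag' is an activity; 'was dragging' entails that some dragging happened, so 'dragged' holds.
(b) Entailed — the narrative places the crossing before the snapping.
(c) Not entailed — the ruler is what snapped, not the rope.
(d) Not entailed — Elif snapped the ruler, not the statue; the statue belongs to the dragging event.
(e) Not entailed — 'leisurely' adds a manner not in (and inconsistent with) the original.
(f) Not entailed — the narrative places the crossing before the snapping, not after.

(a), (b)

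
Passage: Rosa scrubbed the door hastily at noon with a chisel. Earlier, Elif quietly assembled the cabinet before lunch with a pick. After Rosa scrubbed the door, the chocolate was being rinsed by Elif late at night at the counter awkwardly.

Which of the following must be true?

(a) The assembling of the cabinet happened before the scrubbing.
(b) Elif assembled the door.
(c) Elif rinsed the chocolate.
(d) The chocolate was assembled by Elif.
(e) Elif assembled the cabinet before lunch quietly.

(a) Entailed — the narrative places the assembling before the scrubbing.
(b) Not entailed — Elif assembled the cabinet, not the door; the door belongs to the scrubbing event.
(c) Entailed — 'rinse' is an activity; 'was rinsing' entails that some rinsing happened, so 'rinsed' holds.
(d) Not entailed — Elif assembled the cabinet, not the chocolate; the chocolate belongs to the rinsing event.
(e) Entailed — every conjunct here is already in the original assembling event.

(a), (c), (e)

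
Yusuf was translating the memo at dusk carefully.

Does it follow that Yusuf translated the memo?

no

'was translating' is progressive; for an accomplishment like 'translate the memo', it doesn't entail completion.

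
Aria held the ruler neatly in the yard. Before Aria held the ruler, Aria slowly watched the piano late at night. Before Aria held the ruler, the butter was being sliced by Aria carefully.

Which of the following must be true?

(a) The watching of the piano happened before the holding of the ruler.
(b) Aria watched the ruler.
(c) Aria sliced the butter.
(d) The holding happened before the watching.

(a)

(a) Entailed — the narrative places the watching before the holding.
(b) Not entailed — Aria watched the piano, not the ruler; the ruler belongs to the holding event.
(c) Not entailed — 'was slicing' is progressive on an accomplishment; it does not entail the completed 'sliced'.
(d) Not entailed — the narrative places the watching before the holding, not after.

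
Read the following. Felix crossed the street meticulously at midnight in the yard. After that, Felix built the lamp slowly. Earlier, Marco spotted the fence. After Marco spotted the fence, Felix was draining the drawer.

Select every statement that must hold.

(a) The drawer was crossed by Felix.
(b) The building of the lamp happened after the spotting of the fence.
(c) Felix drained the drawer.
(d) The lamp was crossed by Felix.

(a) Not entailed — Felix crossed the street, not the drawer; the drawer belongs to the draining event.
(b) Entailed — the narrative places the spotting before the building.
(c) Not entailed — 'was draining' is progressive on an accomplishment; it does not entail the completed 'drained'.
(d) Not entailed — Felix crossed the street, not the lamp; the lamp belongs to the building event.

(b)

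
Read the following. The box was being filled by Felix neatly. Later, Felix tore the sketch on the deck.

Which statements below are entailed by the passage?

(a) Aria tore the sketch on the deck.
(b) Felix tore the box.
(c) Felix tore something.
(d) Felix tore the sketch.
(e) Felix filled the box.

(a) Not entailed — the passage has Felix tearing the sketch, not Aria.
(b) Not entailed — Felix tore the sketch, not the box; the box belongs to the filling event.
(c) Entailed — this follows by dropping conjuncts from the tearing event's description.
(d) Entailed — every conjunct here is already in the original tearing event.
(e) Not entailed — 'was filling' is progressive on an accomplishment; it does not entail the completed 'filled'.

(c), (d)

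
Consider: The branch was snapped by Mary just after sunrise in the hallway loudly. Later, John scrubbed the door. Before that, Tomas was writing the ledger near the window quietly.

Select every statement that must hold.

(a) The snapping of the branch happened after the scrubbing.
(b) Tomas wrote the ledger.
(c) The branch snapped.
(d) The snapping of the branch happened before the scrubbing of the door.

(c), (d)

(a) Not entailed — the narrative places the snapping before the scrubbing, not after.
(b) Not entailed — 'was writing' is progressive on an accomplishment; it does not entail the completed 'wrote'.
(c) Entailed — 'Mary snapped the branch' is causative; it entails the inchoative 'the branch snapped'.
(d) Entailed — the narrative places the snapping before the scrubbing.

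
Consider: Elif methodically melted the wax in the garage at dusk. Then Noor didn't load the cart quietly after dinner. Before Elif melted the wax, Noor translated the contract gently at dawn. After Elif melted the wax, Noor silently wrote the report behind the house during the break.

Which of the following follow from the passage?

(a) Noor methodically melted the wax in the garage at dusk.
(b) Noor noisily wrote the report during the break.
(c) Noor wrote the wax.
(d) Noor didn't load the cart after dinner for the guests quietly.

(a) Not entailed — the passage has Elif melting the wax, not Noor.
(b) Not entailed — 'noisily' adds a manner not in (and inconsistent with) the original.
(c) Not entailed — Noor wrote the report, not the wax; the wax belongs to the melting event.
(d) Entailed — under negation, adding a further restriction is entailed: if no such loading event occurred, none occurred for the guests either.

(d)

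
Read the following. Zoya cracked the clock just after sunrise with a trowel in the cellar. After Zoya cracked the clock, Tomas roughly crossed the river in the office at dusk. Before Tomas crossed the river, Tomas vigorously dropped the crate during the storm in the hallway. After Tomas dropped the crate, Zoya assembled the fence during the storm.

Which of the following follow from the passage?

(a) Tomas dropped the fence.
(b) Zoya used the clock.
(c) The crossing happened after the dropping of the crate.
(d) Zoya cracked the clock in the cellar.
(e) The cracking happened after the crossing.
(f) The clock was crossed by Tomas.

(c), (d)

(a) Not entailed — Tomas dropped the crate, not the fence; the fence belongs to the assembling event.
(b) Not entailed — the clock is the patient, not an instrument — Zoya used a trowel.
(c) Entailed — the narrative places the dropping before the crossing.
(d) Entailed — this follows by dropping conjuncts from the cracking event's description.
(e) Not entailed — the narrative places the cracking before the crossing, not after.
(f) Not entailed — Tomas crossed the river, not the clock; the clock belongs to the cracking event.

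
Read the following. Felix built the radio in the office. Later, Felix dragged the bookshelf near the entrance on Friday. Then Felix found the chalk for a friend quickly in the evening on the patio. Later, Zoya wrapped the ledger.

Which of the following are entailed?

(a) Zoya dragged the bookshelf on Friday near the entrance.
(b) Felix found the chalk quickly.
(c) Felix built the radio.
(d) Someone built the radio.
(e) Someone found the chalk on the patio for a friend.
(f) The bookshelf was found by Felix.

(b), (c), (d), (e)

(a) Not entailed — the passage has Felix dragging the bookshelf, not Zoya.
(b) Entailed — the original entails any weakening of itself; this just drops 'in the evening', 'on the patio', 'for a friend'.
(c) Entailed — dropping 'in the office' leaves a sub-description the original still satisfies.
(d) Entailed — dropping 'in the office' and generalizing the agent leaves a sub-description the original still satisfies.
(e) Entailed — dropping 'quickly', 'in the evening' and generalizing the agent leaves a sub-description the original still satisfies.
(f) Not entailed — Felix found the chalk, not the bookshelf; the bookshelf belongs to the dragging event.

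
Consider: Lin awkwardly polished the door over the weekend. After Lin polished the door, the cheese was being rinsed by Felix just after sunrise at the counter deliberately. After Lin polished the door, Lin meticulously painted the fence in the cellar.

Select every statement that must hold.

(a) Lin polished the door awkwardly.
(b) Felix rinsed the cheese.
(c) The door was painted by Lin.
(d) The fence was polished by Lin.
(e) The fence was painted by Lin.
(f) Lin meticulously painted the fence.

(a), (b), (e), (f)

(a) Entailed — dropping 'over the weekend' leaves a sub-description the original still satisfies.
(b) Entailed — 'rinse' is an activity; 'was rinsing' entails that some rinsing happened, so 'rinsed' holds.
(c) Not entailed — Lin painted the fence, not the door; the door belongs to the polishing event.
(d) Not entailed — Lin polished the door, not the fence; the fence belongs to the painting event.
(e) Entailed — every conjunct here is already in the original painting event.
(f) Entailed — the original entails any weakening of itself; this just drops 'in the cellar'.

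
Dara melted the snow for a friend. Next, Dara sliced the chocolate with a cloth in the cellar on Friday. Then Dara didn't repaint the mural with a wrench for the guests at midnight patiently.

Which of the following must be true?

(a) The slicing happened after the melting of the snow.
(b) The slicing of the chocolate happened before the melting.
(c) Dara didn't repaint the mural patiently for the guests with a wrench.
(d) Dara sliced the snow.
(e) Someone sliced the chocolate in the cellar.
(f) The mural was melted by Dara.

(a) Entailed — the narrative places the melting before the slicing.
(b) Not entailed — the narrative places the melting before the slicing, not after.
(c) Not entailed — dropping 'at midnight' under negation is not valid — the original leaves open that Dara repainted the mural some other way.
(d) Not entailed — Dara sliced the chocolate, not the snow; the snow belongs to the melting event.
(e) Entailed — this follows by dropping conjuncts from the slicing event's description.
(f) Not entailed — Dara melted the snow, not the mural; the mural belongs to the repainting event.

(a), (e)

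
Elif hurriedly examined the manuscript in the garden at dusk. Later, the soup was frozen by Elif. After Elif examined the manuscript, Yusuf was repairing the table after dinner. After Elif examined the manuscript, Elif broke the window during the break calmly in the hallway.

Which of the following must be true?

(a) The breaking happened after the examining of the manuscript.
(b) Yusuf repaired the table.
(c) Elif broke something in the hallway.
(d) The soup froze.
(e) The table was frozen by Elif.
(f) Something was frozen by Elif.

(a) Entailed — the narrative places the examining before the breaking.
(b) Not entailed — 'was repairing' is progressive on an accomplishment; it does not entail the completed 'repaired'.
(c) Entailed — every conjunct here is already in the original breaking event.
(d) Entailed — 'Elif froze the soup' is causative; it entails the inchoative 'the soup froze'.
(e) Not entailed — Elif froze the soup, not the table; the table belongs to the repairing event.
(f) Entailed — the original entails any weakening of itself; this just generalizes the patient.

(a), (c), (d), (f)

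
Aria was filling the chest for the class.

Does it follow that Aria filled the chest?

no

'was filling' is progressive; for an accomplishment like 'fill the chest', it doesn't entail completion.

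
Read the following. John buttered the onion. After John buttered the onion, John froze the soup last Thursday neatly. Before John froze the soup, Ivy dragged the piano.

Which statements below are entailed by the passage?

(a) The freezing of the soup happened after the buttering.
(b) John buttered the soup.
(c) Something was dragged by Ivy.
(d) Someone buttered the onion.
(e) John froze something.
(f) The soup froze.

(a) Entailed — the narrative places the buttering before the freezing.
(b) Not entailed — John buttered the onion, not the soup; the soup belongs to the freezing event.
(c) Entailed — the original entails any weakening of itself; this just generalizes the patient.
(d) Entailed — the original entails any weakening of itself; this just generalizes the agent.
(e) Entailed — dropping 'neatly', 'last Thursday' and generalizing the patient leaves a sub-description the original still satisfies.
(f) Entailed — 'John froze the soup' is causative; it entails the inchoative 'the soup froze'.

(a), (c), (d), (e), (f)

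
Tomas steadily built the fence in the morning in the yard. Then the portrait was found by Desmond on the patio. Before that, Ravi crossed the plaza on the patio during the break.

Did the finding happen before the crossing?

no

The narrative orders the crossing before the finding.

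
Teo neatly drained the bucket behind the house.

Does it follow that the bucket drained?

yes

'Teo drained the bucket' is the causative; it entails the inchoative 'the bucket drained'.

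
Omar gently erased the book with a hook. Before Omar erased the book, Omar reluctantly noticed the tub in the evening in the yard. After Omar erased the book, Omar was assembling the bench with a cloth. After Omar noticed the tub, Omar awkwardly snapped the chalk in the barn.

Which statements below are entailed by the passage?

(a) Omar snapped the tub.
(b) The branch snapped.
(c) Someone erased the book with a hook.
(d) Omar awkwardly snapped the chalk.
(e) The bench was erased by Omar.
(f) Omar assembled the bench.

(c), (d)

(a) Not entailed — Omar snapped the chalk, not the tub; the tub belongs to the noticing event.
(b) Not entailed — the chalk is what snapped, not the branch.
(c) Entailed — this follows by dropping conjuncts from the erasing event's description.
(d) Entailed — the original entails any weakening of itself; this just drops 'in the barn'.
(e) Not entailed — Omar erased the book, not the bench; the bench belongs to the assembling event.
(f) Not entailed — 'was assembling' is progressive on an accomplishment; it does not entail the completed 'assembled'.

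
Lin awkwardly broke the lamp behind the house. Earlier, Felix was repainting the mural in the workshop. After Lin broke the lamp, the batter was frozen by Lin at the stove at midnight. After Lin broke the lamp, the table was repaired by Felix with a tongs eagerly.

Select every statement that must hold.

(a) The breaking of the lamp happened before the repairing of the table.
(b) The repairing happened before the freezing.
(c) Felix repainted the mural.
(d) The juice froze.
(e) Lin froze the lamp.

(a) Entailed — the narrative places the breaking before the repairing.
(b) Not entailed — the narrative doesn't order the repairing relative to the freezing.
(c) Not entailed — 'was repainting' is progressive on an accomplishment; it does not entail the completed 'repainted'.
(d) Not entailed — the batter is what froze, not the juice.
(e) Not entailed — Lin froze the batter, not the lamp; the lamp belongs to the breaking event.

(a)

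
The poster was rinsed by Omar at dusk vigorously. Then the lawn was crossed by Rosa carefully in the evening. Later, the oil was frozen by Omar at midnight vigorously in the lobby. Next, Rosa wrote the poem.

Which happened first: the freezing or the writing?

The connectives place the freezing before the writing.

the freezing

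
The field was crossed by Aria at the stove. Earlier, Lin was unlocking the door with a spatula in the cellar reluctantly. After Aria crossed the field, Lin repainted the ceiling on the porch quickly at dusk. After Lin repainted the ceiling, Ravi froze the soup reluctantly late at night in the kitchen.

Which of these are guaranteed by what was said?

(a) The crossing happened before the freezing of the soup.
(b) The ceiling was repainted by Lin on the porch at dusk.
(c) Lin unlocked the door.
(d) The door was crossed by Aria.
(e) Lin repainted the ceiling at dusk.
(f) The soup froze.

(a), (b), (e), (f)

(a) Entailed — the narrative places the crossing before the freezing.
(b) Entailed — the original entails any weakening of itself; this just drops 'quickly'.
(c) Not entailed — 'was unlocking' is progressive on an accomplishment; it does not entail the completed 'unlocked'.
(d) Not entailed — Aria crossed the field, not the door; the door belongs to the unlocking event.
(e) Entailed — every conjunct here is already in the original repainting event.
(f) Entailed — 'Ravi froze the soup' is causative; it entails the inchoative 'the soup froze'.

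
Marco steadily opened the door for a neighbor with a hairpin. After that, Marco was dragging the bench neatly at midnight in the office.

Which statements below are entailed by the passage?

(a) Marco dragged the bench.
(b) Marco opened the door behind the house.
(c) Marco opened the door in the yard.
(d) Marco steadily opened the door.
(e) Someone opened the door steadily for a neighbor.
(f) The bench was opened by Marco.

(a) Entailed — 'drag' is an activity; 'was dragging' entails that some dragging happened, so 'dragged' holds.
(b) Not entailed — 'behind the house' adds information not in the original event.
(c) Not entailed — 'in the yard' adds information not in the original event.
(d) Entailed — dropping 'with a hairpin', 'for a neighbor' leaves a sub-description the original still satisfies.
(e) Entailed — the original entails any weakening of itself; this just drops 'with a hairpin' and generalizes the agent.
(f) Not entailed — Marco opened the door, not the bench; the bench belongs to the dragging event.

(a), (d), (e)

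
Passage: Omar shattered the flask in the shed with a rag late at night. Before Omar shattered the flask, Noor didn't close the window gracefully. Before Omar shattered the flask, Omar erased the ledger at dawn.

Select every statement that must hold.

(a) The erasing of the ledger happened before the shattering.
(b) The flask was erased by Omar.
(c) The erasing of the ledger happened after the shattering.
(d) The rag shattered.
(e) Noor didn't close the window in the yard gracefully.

(a), (e)

(a) Entailed — the narrative places the erasing before the shattering.
(b) Not entailed — Omar erased the ledger, not the flask; the flask belongs to the shattering event.
(c) Not entailed — the narrative places the erasing before the shattering, not after.
(d) Not entailed — the flask is what shattered, not the rag.
(e) Entailed — under negation, adding a further restriction is entailed: if no such closing event occurred, none occurred in the yard either.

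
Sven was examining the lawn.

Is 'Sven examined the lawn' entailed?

yes

'examine' is atelic; if Sven was examining the lawn, then Sven examined the lawn (for some time).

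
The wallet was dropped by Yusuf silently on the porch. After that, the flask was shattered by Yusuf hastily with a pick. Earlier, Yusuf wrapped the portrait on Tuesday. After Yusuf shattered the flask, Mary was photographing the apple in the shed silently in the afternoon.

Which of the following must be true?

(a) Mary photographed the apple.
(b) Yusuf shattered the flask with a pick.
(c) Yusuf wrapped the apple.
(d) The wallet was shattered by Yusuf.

(b)

(a) Not entailed — 'was photographing' is progressive on an accomplishment; it does not entail the completed 'photographed'.
(b) Entailed — the original entails any weakening of itself; this just drops 'hastily'.
(c) Not entailed — Yusuf wrapped the portrait, not the apple; the apple belongs to the photographing event.
(d) Not entailed — Yusuf shattered the flask, not the wallet; the wallet belongs to the dropping event.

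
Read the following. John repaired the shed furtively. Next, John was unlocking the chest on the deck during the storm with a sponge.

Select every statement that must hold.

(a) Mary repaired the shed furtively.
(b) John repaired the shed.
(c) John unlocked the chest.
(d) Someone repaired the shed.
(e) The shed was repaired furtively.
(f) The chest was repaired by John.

(b), (d), (e)

(a) Not entailed — the passage has John repairing the shed, not Mary.
(b) Entailed — this follows by dropping conjuncts from the repairing event's description.
(c) Not entailed — 'was unlocking' is progressive on an accomplishment; it does not entail the completed 'unlocked'.
(d) Entailed — the original entails any weakening of itself; this just drops 'furtively' and generalizes the agent.
(e) Entailed — the original entails any weakening of itself; this just generalizes the agent.
(f) Not entailed — John repaired the shed, not the chest; the chest belongs to the unlocking event.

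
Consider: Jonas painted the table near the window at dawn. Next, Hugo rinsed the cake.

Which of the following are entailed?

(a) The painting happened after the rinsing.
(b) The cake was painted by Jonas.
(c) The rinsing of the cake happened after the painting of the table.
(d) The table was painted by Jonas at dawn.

(a) Not entailed — the narrative places the painting before the rinsing, not after.
(b) Not entailed — Jonas painted the table, not the cake; the cake belongs to the rinsing event.
(c) Entailed — the narrative places the painting before the rinsing.
(d) Entailed — dropping 'near the window' leaves a sub-description the original still satisfies.

(c), (d)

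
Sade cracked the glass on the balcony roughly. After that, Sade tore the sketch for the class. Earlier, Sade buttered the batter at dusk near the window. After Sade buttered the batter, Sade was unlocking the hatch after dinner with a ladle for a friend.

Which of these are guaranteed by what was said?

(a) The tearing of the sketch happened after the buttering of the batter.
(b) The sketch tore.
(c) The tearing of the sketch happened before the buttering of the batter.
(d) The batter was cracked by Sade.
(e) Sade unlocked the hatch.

(a), (b)

(a) Entailed — the narrative places the buttering before the tearing.
(b) Entailed — 'Sade tore the sketch' is causative; it entails the inchoative 'the sketch tore'.
(c) Not entailed — the narrative places the buttering before the tearing, not after.
(d) Not entailed — Sade cracked the glass, not the batter; the batter belongs to the buttering event.
(e) Not entailed — 'was unlocking' is progressive on an accomplishment; it does not entail the completed 'unlocked'.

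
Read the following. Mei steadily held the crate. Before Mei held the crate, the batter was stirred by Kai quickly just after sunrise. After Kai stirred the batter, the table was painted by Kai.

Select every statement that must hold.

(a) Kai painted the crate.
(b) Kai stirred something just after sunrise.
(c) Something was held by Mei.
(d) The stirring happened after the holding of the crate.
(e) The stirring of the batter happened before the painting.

(b), (c), (e)

(a) Not entailed — Kai painted the table, not the crate; the crate belongs to the holding event.
(b) Entailed — this follows by dropping conjuncts from the stirring event's description.
(c) Entailed — this follows by dropping conjuncts from the holding event's description.
(d) Not entailed — the narrative places the stirring before the holding, not after.
(e) Entailed — the narrative places the stirring before the painting.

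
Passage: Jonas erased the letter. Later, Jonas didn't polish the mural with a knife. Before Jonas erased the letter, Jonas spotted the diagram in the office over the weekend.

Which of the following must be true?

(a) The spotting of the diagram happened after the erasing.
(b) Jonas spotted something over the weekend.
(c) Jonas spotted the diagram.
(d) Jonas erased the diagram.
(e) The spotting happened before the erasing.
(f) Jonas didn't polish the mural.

(b), (c), (e)

(a) Not entailed — the narrative places the spotting before the erasing, not after.
(b) Entailed — the original entails any weakening of itself; this just drops 'in the office' and generalizes the patient.
(c) Entailed — dropping 'over the weekend', 'in the office' leaves a sub-description the original still satisfies.
(d) Not entailed — Jonas erased the letter, not the diagram; the diagram belongs to the spotting event.
(e) Entailed — the narrative places the spotting before the erasing.
(f) Not entailed — dropping 'with a knife' under negation is not valid — the original leaves open that Jonas polished the mural some other way.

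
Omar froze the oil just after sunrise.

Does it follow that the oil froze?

yes

'Omar froze the oil' is the causative; it entails the inchoative 'the oil froze'.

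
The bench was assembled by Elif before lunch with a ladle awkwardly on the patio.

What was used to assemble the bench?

'with a ladle' marks the instrument of the assembling event.

a ladle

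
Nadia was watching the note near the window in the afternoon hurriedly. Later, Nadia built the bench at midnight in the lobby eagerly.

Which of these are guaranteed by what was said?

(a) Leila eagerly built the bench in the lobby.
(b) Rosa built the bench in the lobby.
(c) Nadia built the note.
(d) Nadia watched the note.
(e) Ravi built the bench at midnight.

(a) Not entailed — the passage has Nadia building the bench, not Leila.
(b) Not entailed — the passage has Nadia building the bench, not Rosa.
(c) Not entailed — Nadia built the bench, not the note; the note belongs to the watching event.
(d) Entailed — 'watch' is an activity; 'was watching' entails that some watching happened, so 'watched' holds.
(e) Not entailed — the passage has Nadia building the bench, not Ravi.

(d)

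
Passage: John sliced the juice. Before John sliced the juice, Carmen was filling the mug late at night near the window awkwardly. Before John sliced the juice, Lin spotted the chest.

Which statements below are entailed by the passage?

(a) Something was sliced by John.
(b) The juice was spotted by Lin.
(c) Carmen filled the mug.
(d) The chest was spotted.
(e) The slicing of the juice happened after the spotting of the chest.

(a) Entailed — every conjunct here is already in the original slicing event.
(b) Not entailed — Lin spotted the chest, not the juice; the juice belongs to the slicing event.
(c) Not entailed — 'was filling' is progressive on an accomplishment; it does not entail the completed 'filled'.
(d) Entailed — this follows by dropping conjuncts from the spotting event's description.
(e) Entailed — the narrative places the spotting before the slicing.

(a), (d), (e)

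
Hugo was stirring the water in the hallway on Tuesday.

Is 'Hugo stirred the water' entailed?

yes

'stir' is atelic; if Hugo was stirring the water, then Hugo stirred the water (for some time).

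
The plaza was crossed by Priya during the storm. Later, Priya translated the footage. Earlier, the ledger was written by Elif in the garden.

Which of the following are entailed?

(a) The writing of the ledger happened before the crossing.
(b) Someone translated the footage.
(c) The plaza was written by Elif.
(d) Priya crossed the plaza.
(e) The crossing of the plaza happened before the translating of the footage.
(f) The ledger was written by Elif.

(b), (d), (e), (f)

(a) Not entailed — the narrative doesn't order the writing relative to the crossing.
(b) Entailed — generalizing the agent leaves a sub-description the original still satisfies.
(c) Not entailed — Elif wrote the ledger, not the plaza; the plaza belongs to the crossing event.
(d) Entailed — dropping 'during the storm' leaves a sub-description the original still satisfies.
(e) Entailed — the narrative places the crossing before the translating.
(f) Entailed — every conjunct here is already in the original writing event.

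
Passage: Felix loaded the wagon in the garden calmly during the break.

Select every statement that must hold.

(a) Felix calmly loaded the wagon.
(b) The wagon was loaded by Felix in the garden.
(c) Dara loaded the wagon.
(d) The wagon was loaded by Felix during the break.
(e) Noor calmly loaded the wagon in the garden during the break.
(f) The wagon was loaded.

(a) Entailed — the original entails any weakening of itself; this just drops 'in the garden', 'during the break'.
(b) Entailed — this follows by dropping conjuncts from the loading event's description.
(c) Not entailed — the passage has Felix loading the wagon, not Dara.
(d) Entailed — the original entails any weakening of itself; this just drops 'in the garden', 'calmly'.
(e) Not entailed — the passage has Felix loading the wagon, not Noor.
(f) Entailed — the original entails any weakening of itself; this just drops 'in the garden', 'calmly', 'during the break' and generalizes the agent.

(a), (b), (d), (f)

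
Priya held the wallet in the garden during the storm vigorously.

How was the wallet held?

'vigorously' marks the manner of the holding event.

vigorously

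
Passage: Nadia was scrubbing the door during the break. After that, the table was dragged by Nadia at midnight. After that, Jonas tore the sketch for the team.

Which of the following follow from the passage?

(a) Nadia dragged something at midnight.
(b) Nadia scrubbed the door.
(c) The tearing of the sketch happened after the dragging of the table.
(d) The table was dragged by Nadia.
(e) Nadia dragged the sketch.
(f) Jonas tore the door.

(a) Entailed — generalizing the patient leaves a sub-description the original still satisfies.
(b) Entailed — 'scrub' is an activity; 'was scrubbing' entails that some scrubbing happened, so 'scrubbed' holds.
(c) Entailed — the narrative places the dragging before the tearing.
(d) Entailed — dropping 'at midnight' leaves a sub-description the original still satisfies.
(e) Not entailed — Nadia dragged the table, not the sketch; the sketch belongs to the tearing event.
(f) Not entailed — Jonas tore the sketch, not the door; the door belongs to the scrubbing event.

(a), (b), (c), (d)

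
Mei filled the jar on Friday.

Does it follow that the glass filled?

Nothing is said about any glass; only the jar is affected.

no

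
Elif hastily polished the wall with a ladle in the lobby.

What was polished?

the wall

'the wall' marks the patient of the polishing event.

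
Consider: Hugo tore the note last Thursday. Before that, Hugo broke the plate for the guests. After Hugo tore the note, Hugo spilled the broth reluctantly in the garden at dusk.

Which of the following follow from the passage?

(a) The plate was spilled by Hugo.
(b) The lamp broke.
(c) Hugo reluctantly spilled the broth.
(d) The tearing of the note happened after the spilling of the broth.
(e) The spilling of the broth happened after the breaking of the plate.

(a) Not entailed — Hugo spilled the broth, not the plate; the plate belongs to the breaking event.
(b) Not entailed — the plate is what broke, not the lamp.
(c) Entailed — this follows by dropping conjuncts from the spilling event's description.
(d) Not entailed — the narrative places the tearing before the spilling, not after.
(e) Entailed — the narrative places the breaking before the spilling.

(c), (e)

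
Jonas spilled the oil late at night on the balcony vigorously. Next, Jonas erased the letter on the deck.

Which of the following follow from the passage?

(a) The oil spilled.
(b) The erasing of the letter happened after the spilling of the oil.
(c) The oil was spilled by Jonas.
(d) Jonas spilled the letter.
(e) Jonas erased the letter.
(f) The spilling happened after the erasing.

(a) Entailed — 'Jonas spilled the oil' is causative; it entails the inchoative 'the oil spilled'.
(b) Entailed — the narrative places the spilling before the erasing.
(c) Entailed — the original entails any weakening of itself; this just drops 'late at night', 'on the balcony', 'vigorously'.
(d) Not entailed — Jonas spilled the oil, not the letter; the letter belongs to the erasing event.
(e) Entailed — dropping 'on the deck' leaves a sub-description the original still satisfies.
(f) Not entailed — the narrative places the spilling before the erasing, not after.

(a), (b), (c), (e)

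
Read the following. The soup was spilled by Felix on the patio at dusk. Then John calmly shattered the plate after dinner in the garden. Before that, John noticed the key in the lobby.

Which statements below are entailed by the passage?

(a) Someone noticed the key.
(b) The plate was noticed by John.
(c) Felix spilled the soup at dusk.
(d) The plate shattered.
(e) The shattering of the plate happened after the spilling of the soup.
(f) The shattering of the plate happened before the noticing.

(a) Entailed — this follows by dropping conjuncts from the noticing event's description.
(b) Not entailed — John noticed the key, not the plate; the plate belongs to the shattering event.
(c) Entailed — this follows by dropping conjuncts from the spilling event's description.
(d) Entailed — 'John shattered the plate' is causative; it entails the inchoative 'the plate shattered'.
(e) Entailed — the narrative places the spilling before the shattering.
(f) Not entailed — the narrative places the noticing before the shattering, not after.

(a), (c), (d), (e)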